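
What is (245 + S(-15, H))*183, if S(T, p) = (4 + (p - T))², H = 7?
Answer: 168543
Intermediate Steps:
S(T, p) = (4 + p - T)²
(245 + S(-15, H))*183 = (245 + (4 + 7 - 1*(-15))²)*183 = (245 + (4 + 7 + 15)²)*183 = (245 + 26²)*183 = (245 + 676)*183 = 921*183 = 168543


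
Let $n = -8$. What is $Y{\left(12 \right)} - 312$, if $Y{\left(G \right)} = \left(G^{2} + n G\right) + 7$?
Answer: $-257$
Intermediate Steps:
$Y{\left(G \right)} = 7 + G^{2} - 8 G$ ($Y{\left(G \right)} = \left(G^{2} - 8 G\right) + 7 = 7 + G^{2} - 8 G$)
$Y{\left(12 \right)} - 312 = \left(7 + 12^{2} - 96\right) - 312 = \left(7 + 144 - 96\right) - 312 = 55 - 312 = -257$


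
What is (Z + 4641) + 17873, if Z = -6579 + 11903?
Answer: 27838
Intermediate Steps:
Z = 5324
(Z + 4641) + 17873 = (5324 + 4641) + 17873 = 9965 + 17873 = 27838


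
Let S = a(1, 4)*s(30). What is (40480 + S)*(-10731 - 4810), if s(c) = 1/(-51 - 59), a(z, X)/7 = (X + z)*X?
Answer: -6919878906/11 ≈ -6.2908e+8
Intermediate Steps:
a(z, X) = 7*X*(X + z) (a(z, X) = 7*((X + z)*X) = 7*(X*(X + z)) = 7*X*(X + z))
s(c) = -1/110 (s(c) = 1/(-110) = -1/110)
S = -14/11 (S = (7*4*(4 + 1))*(-1/110) = (7*4*5)*(-1/110) = 140*(-1/110) = -14/11 ≈ -1.2727)
(40480 + S)*(-10731 - 4810) = (40480 - 14/11)*(-10731 - 4810) = (445266/11)*(-15541) = -6919878906/11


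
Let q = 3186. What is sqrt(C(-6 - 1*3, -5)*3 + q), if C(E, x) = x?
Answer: sqrt(3171) ≈ 56.312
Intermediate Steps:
sqrt(C(-6 - 1*3, -5)*3 + q) = sqrt(-5*3 + 3186) = sqrt(-15 + 3186) = sqrt(3171)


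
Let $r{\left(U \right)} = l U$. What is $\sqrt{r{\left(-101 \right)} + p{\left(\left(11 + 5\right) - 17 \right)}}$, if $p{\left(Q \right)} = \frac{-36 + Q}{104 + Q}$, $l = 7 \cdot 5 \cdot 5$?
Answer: $\frac{i \sqrt{187517886}}{103} \approx 132.95 i$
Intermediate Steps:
$l = 175$ ($l = 35 \cdot 5 = 175$)
$r{\left(U \right)} = 175 U$
$p{\left(Q \right)} = \frac{-36 + Q}{104 + Q}$
$\sqrt{r{\left(-101 \right)} + p{\left(\left(11 + 5\right) - 17 \right)}} = \sqrt{175 \left(-101\right) + \frac{-36 + \left(\left(11 + 5\right) - 17\right)}{104 + \left(\left(11 + 5\right) - 17\right)}} = \sqrt{-17675 + \frac{-36 + \left(16 - 17\right)}{104 + \left(16 - 17\right)}} = \sqrt{-17675 + \frac{-36 - 1}{104 - 1}} = \sqrt{-17675 + \frac{1}{103} \left(-37\right)} = \sqrt{-17675 - \frac{37}{103}} = \sqrt{- \frac{1820562}{103}} = \frac{i \sqrt{187517886}}{103}$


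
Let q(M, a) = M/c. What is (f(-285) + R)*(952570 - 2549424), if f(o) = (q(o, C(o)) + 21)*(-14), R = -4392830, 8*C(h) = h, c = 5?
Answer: 7013903342404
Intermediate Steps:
C(h) = h/8
q(M, a) = M/5
f(o) = -294 - 14*o/5 (f(o) = (o/5 + 21)*(-14) = (21 + o/5)*(-14) = -294 - 14*o/5)
(f(-285) + R)*(952570 - 2549424) = ((-294 - 14/5*(-285)) - 4392830)*(952570 - 2549424) = ((-294 + 798) - 4392830)*(-1596854) = (504 - 4392830)*(-1596854) = -4392326*(-1596854) = 7013903342404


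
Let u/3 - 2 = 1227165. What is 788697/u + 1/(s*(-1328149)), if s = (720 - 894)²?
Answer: 10571441973433309/49345660248681708 ≈ 0.21423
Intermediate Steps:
u = 3681501 (u = 6 + 3*1227165 = 6 + 3681495 = 3681501)
s = 30276 (s = (-174)² = 30276)
788697/u + 1/(s*(-1328149)) = 788697/3681501 + 1/(30276*(-1328149)) = 788697*(1/3681501) + (1/30276)*(-1/1328149) = 262899/1227167 - 1/40211039124 = 10571441973433309/49345660248681708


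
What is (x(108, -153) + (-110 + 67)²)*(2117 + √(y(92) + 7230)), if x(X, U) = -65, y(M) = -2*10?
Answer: 3776728 + 1784*√7210 ≈ 3.9282e+6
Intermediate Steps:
y(M) = -20
(x(108, -153) + (-110 + 67)²)*(2117 + √(y(92) + 7230)) = (-65 + (-110 + 67)²)*(2117 + √(-20 + 7230)) = (-65 + (-43)²)*(2117 + √7210) = (-65 + 1849)*(2117 + √7210) = 1784*(2117 + √7210) = 3776728 + 1784*√7210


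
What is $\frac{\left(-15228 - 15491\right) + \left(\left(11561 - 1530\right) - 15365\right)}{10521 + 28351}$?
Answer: $- \frac{36053}{38872} \approx -0.92748$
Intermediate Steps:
$\frac{\left(-15228 - 15491\right) + \left(\left(11561 - 1530\right) - 15365\right)}{10521 + 28351} = \frac{-30719 + \left(10031 - 15365\right)}{38872} = \left(-30719 - 5334\right) \frac{1}{38872} = \left(-36053\right) \frac{1}{38872} = - \frac{36053}{38872}$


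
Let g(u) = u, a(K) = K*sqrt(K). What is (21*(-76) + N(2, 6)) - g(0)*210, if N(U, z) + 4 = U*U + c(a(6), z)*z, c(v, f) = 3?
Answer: -1578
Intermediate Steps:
a(K) = K**(3/2)
N(U, z) = -4 + U**2 + 3*z (N(U, z) = -4 + (U*U + 3*z) = -4 + (U**2 + 3*z) = -4 + U**2 + 3*z)
(21*(-76) + N(2, 6)) - g(0)*210 = (21*(-76) + (-4 + 2**2 + 3*6)) - 0*210 = (-1596 + (-4 + 4 + 18)) - 1*0 = (-1596 + 18) + 0 = -1578 + 0 = -1578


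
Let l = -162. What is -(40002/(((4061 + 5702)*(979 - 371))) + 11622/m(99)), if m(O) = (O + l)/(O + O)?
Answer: 758857699161/20775664 ≈ 36526.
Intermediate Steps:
m(O) = (-162 + O)/(2*O) (m(O) = (O - 162)/(O + O) = (-162 + O)/((2*O)) = (-162 + O)*(1/(2*O)) = (-162 + O)/(2*O))
-(40002/(((4061 + 5702)*(979 - 371))) + 11622/m(99)) = -(40002/(((4061 + 5702)*(979 - 371))) + 11622/(((½)*(-162 + 99)/99))) = -(40002/((9763*608)) + 11622/(((½)*(1/99)*(-63)))) = -(40002/5935904 + 11622/(-7/22)) = -(40002*(1/5935904) + 11622*(-22/7)) = -(20001/2967952 - 255684/7) = -1*(-758857699161/20775664) = 758857699161/20775664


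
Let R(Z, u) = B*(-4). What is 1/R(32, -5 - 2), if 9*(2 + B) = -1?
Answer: 9/76 ≈ 0.11842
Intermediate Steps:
B = -19/9 (B = -2 + (⅑)*(-1) = -2 - ⅑ = -19/9 ≈ -2.1111)
R(Z, u) = 76/9 (R(Z, u) = -19/9*(-4) = 76/9)
1/R(32, -5 - 2) = 1/(76/9) = 9/76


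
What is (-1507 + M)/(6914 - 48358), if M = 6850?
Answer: -411/3188 ≈ -0.12892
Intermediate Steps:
(-1507 + M)/(6914 - 48358) = (-1507 + 6850)/(6914 - 48358) = 5343/(-41444) = 5343*(-1/41444) = -411/3188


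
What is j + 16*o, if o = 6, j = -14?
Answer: 82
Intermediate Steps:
j + 16*o = -14 + 16*6 = -14 + 96 = 82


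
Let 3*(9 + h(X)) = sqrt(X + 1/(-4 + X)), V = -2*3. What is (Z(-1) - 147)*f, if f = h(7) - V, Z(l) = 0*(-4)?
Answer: 441 - 49*sqrt(66)/3 ≈ 308.31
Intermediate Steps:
V = -6
Z(l) = 0
h(X) = -9 + sqrt(X + 1/(-4 + X))/3
f = -3 + sqrt(66)/9 (f = (-9 + sqrt((1 + 7*(-4 + 7))/(-4 + 7))/3) - 1*(-6) = (-9 + sqrt((1 + 7*3)/3)/3) + 6 = (-9 + sqrt((1 + 21)/3)/3) + 6 = (-9 + sqrt((1/3)*22)/3) + 6 = (-9 + sqrt(22/3)/3) + 6 = (-9 + (sqrt(66)/3)/3) + 6 = (-9 + sqrt(66)/9) + 6 = -3 + sqrt(66)/9 ≈ -2.0973)
(Z(-1) - 147)*f = (0 - 147)*(-3 + sqrt(66)/9) = -147*(-3 + sqrt(66)/9) = 441 - 49*sqrt(66)/3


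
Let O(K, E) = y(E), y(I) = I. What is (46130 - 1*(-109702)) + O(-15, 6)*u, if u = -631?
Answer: 152046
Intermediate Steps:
O(K, E) = E
(46130 - 1*(-109702)) + O(-15, 6)*u = (46130 - 1*(-109702)) + 6*(-631) = (46130 + 109702) - 3786 = 155832 - 3786 = 152046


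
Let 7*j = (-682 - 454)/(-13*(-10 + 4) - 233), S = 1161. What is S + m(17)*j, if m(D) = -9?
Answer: 1249461/1085 ≈ 1151.6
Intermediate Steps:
j = 1136/1085 (j = ((-682 - 454)/(-13*(-10 + 4) - 233))/7 = (-1136/(-13*(-6) - 233))/7 = (-1136/(78 - 233))/7 = (-1136/(-155))/7 = (-1136*(-1/155))/7 = (1/7)*(1136/155) = 1136/1085 ≈ 1.0470)
S + m(17)*j = 1161 - 9*1136/1085 = 1161 - 10224/1085 = 1249461/1085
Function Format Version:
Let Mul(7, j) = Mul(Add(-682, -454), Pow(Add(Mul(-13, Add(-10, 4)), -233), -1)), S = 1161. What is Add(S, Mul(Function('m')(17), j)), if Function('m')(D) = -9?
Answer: Rational(1249461, 1085) ≈ 1151.6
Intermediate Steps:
j = Rational(1136, 1085) (j = Mul(Rational(1, 7), Mul(Add(-682, -454), Pow(Add(Mul(-13, Add(-10, 4)), -233), -1))) = Mul(Rational(1, 7), Mul(-1136, Pow(Add(Mul(-13, -6), -233), -1))) = Mul(Rational(1, 7), Mul(-1136, Pow(Add(78, -233), -1))) = Mul(Rational(1, 7), Mul(-1136, Pow(-155, -1))) = Mul(Rational(1, 7), Mul(-1136, Rational(-1, 155))) = Mul(Rational(1, 7), Rational(1136, 155)) = Rational(1136, 1085) ≈ 1.0470)
Add(S, Mul(Function('m')(17), j)) = Add(1161, Mul(-9, Rational(1136, 1085))) = Add(1161, Rational(-10224, 1085)) = Rational(1249461, 1085)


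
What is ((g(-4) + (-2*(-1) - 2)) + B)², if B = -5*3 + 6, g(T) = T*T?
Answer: 49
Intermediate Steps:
g(T) = T²
B = -9 (B = -15 + 6 = -9)
((g(-4) + (-2*(-1) - 2)) + B)² = (((-4)² + (-2*(-1) - 2)) - 9)² = ((16 + (2 - 2)) - 9)² = ((16 + 0) - 9)² = (16 - 9)² = 7² = 49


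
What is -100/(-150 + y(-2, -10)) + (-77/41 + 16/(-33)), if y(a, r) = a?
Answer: -87661/51414 ≈ -1.7050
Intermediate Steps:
-100/(-150 + y(-2, -10)) + (-77/41 + 16/(-33)) = -100/(-150 - 2) + (-77/41 + 16/(-33)) = -100/(-152) + (-77*1/41 + 16*(-1/33)) = -1/152*(-100) + (-77/41 - 16/33) = 25/38 - 3197/1353 = -87661/51414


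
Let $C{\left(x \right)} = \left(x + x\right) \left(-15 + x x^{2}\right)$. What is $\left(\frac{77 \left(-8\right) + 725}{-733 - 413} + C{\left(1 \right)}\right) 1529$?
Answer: $- \frac{49229213}{1146} \approx -42957.0$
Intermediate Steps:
$C{\left(x \right)} = 2 x \left(-15 + x^{3}\right)$
$\left(\frac{77 \left(-8\right) + 725}{-733 - 413} + C{\left(1 \right)}\right) 1529 = \left(\frac{77 \left(-8\right) + 725}{-733 - 413} + 2 \cdot 1 \left(-15 + 1^{3}\right)\right) 1529 = \left(\frac{-616 + 725}{-1146} + 2 \cdot 1 \left(-15 + 1\right)\right) 1529 = \left(109 \left(- \frac{1}{1146}\right) + 2 \cdot 1 \left(-14\right)\right) 1529 = \left(- \frac{109}{1146} - 28\right) 1529 = \left(- \frac{32197}{1146}\right) 1529 = - \frac{49229213}{1146}$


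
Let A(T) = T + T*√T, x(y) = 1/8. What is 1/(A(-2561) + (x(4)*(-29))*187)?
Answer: -207288/1075671986705 + 163904*I*√2561/1075671986705 ≈ -1.9271e-7 + 7.7111e-6*I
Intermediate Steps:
x(y) = ⅛
A(T) = T + T^(3/2)
1/(A(-2561) + (x(4)*(-29))*187) = 1/((-2561 + (-2561)^(3/2)) + ((⅛)*(-29))*187) = 1/((-2561 - 2561*I*√2561) - 29/8*187) = 1/((-2561 - 2561*I*√2561) - 5423/8) = 1/(-25911/8 - 2561*I*√2561)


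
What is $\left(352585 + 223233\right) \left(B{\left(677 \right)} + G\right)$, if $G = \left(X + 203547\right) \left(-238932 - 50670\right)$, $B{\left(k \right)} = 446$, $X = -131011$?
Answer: $-12095961254394868$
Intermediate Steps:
$G = -21006570672$ ($G = \left(-131011 + 203547\right) \left(-238932 - 50670\right) = 72536 \left(-289602\right) = -21006570672$)
$\left(352585 + 223233\right) \left(B{\left(677 \right)} + G\right) = \left(352585 + 223233\right) \left(446 - 21006570672\right) = 575818 \left(-21006570226\right) = -12095961254394868$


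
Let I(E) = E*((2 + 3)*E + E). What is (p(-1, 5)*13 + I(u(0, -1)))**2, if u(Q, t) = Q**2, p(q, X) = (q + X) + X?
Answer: 13689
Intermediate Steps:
p(q, X) = q + 2*X (p(q, X) = (X + q) + X = q + 2*X)
I(E) = 6*E**2 (I(E) = E*(5*E + E) = E*(6*E) = 6*E**2)
(p(-1, 5)*13 + I(u(0, -1)))**2 = ((-1 + 2*5)*13 + 6*(0**2)**2)**2 = ((-1 + 10)*13 + 6*0**2)**2 = (9*13 + 6*0)**2 = (117 + 0)**2 = 117**2 = 13689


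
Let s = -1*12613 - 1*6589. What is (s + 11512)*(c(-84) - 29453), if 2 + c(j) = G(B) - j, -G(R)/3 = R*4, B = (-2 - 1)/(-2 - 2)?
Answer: 225932200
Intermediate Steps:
B = ¾ (B = -3/(-4) = -3*(-¼) = ¾ ≈ 0.75000)
G(R) = -12*R (G(R) = -3*R*4 = -12*R)
s = -19202 (s = -12613 - 6589 = -19202)
c(j) = -11 - j (c(j) = -2 + (-12*¾ - j) = -2 + (-9 - j) = -11 - j)
(s + 11512)*(c(-84) - 29453) = (-19202 + 11512)*((-11 - 1*(-84)) - 29453) = -7690*((-11 + 84) - 29453) = -7690*(73 - 29453) = -7690*(-29380) = 225932200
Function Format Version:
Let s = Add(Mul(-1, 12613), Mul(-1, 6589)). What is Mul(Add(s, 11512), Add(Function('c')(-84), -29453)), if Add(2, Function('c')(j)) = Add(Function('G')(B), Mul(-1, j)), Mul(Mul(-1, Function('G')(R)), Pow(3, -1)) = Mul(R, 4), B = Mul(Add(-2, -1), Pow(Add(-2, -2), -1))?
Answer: 225932200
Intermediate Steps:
B = Rational(3, 4) (B = Mul(-3, Pow(-4, -1)) = Mul(-3, Rational(-1, 4)) = Rational(3, 4) ≈ 0.75000)
Function('G')(R) = Mul(-12, R) (Function('G')(R) = Mul(-3, Mul(R, 4)) = Mul(-3, Mul(4, R)) = Mul(-12, R))
s = -19202 (s = Add(-12613, -6589) = -19202)
Function('c')(j) = Add(-11, Mul(-1, j)) (Function('c')(j) = Add(-2, Add(Mul(-12, Rational(3, 4)), Mul(-1, j))) = Add(-2, Add(-9, Mul(-1, j))) = Add(-11, Mul(-1, j)))
Mul(Add(s, 11512), Add(Function('c')(-84), -29453)) = Mul(Add(-19202, 11512), Add(Add(-11, Mul(-1, -84)), -29453)) = Mul(-7690, Add(Add(-11, 84), -29453)) = Mul(-7690, Add(73, -29453)) = Mul(-7690, -29380) = 225932200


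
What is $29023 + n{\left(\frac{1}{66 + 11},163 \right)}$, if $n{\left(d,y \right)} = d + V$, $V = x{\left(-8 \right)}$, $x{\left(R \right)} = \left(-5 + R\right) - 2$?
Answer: $\frac{2233617}{77} \approx 29008.0$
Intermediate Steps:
$x{\left(R \right)} = -7 + R$
$V = -15$ ($V = -7 - 8 = -15$)
$n{\left(d,y \right)} = -15 + d$ ($n{\left(d,y \right)} = d - 15 = -15 + d$)
$29023 + n{\left(\frac{1}{66 + 11},163 \right)} = 29023 - \left(15 - \frac{1}{66 + 11}\right) = 29023 - \left(15 - \frac{1}{77}\right) = 29023 + \left(-15 + \frac{1}{77}\right) = 29023 - \frac{1154}{77} = \frac{2233617}{77}$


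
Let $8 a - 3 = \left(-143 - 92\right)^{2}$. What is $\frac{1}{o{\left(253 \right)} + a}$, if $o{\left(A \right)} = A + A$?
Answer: $\frac{2}{14819} \approx 0.00013496$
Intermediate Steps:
$o{\left(A \right)} = 2 A$
$a = \frac{13807}{2}$ ($a = \frac{3}{8} + \frac{\left(-143 - 92\right)^{2}}{8} = \frac{3}{8} + \frac{\left(-235\right)^{2}}{8} = \frac{3}{8} + \frac{1}{8} \cdot 55225 = \frac{3}{8} + \frac{55225}{8} = \frac{13807}{2} \approx 6903.5$)
$\frac{1}{o{\left(253 \right)} + a} = \frac{1}{2 \cdot 253 + \frac{13807}{2}} = \frac{1}{506 + \frac{13807}{2}} = \frac{1}{\frac{14819}{2}} = \frac{2}{14819}$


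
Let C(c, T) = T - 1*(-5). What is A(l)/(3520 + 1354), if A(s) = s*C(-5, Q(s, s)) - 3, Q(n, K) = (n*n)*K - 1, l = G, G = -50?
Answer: 6249797/4874 ≈ 1282.3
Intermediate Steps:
l = -50
Q(n, K) = -1 + K*n² (Q(n, K) = n²*K - 1 = K*n² - 1 = -1 + K*n²)
C(c, T) = 5 + T (C(c, T) = T + 5 = 5 + T)
A(s) = -3 + s*(4 + s³) (A(s) = s*(5 + (-1 + s*s²)) - 3 = s*(5 + (-1 + s³)) - 3 = s*(4 + s³) - 3 = -3 + s*(4 + s³))
A(l)/(3520 + 1354) = (-3 - 50*(4 + (-50)³))/(3520 + 1354) = (-3 - 50*(4 - 125000))/4874 = (-3 - 50*(-124996))*(1/4874) = (-3 + 6249800)*(1/4874) = 6249797*(1/4874) = 6249797/4874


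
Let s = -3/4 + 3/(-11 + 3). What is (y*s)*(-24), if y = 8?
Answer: 216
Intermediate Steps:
s = -9/8 (s = -3*1/4 + 3/(-8) = -3/4 + 3*(-1/8) = -3/4 - 3/8 = -9/8 ≈ -1.1250)
(y*s)*(-24) = (8*(-9/8))*(-24) = -9*(-24) = 216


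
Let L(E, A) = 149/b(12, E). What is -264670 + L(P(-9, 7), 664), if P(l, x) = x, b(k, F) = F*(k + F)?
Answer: -35200961/133 ≈ -2.6467e+5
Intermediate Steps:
b(k, F) = F*(F + k)
L(E, A) = 149/(E*(12 + E)) (L(E, A) = 149/((E*(E + 12))) = 149/((E*(12 + E))) = 149*(1/(E*(12 + E))) = 149/(E*(12 + E)))
-264670 + L(P(-9, 7), 664) = -264670 + 149/(7*(12 + 7)) = -264670 + 149*(⅐)/19 = -264670 + 149*(⅐)*(1/19) = -264670 + 149/133 = -35200961/133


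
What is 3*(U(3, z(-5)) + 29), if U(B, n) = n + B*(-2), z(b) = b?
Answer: 54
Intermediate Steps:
U(B, n) = n - 2*B
3*(U(3, z(-5)) + 29) = 3*((-5 - 2*3) + 29) = 3*((-5 - 6) + 29) = 3*(-11 + 29) = 3*18 = 54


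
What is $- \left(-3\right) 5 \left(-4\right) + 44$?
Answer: $-16$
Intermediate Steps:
$- \left(-3\right) 5 \left(-4\right) + 44 = - \left(-15\right) \left(-4\right) + 44 = \left(-1\right) 60 + 44 = -60 + 44 = -16$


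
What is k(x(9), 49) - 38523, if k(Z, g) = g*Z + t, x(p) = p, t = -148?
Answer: -38230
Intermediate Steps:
k(Z, g) = -148 + Z*g (k(Z, g) = g*Z - 148 = Z*g - 148 = -148 + Z*g)
k(x(9), 49) - 38523 = (-148 + 9*49) - 38523 = (-148 + 441) - 38523 = 293 - 38523 = -38230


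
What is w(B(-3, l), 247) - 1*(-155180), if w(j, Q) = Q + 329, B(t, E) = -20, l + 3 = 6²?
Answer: 155756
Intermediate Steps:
l = 33 (l = -3 + 6² = -3 + 36 = 33)
w(j, Q) = 329 + Q
w(B(-3, l), 247) - 1*(-155180) = (329 + 247) - 1*(-155180) = 576 + 155180 = 155756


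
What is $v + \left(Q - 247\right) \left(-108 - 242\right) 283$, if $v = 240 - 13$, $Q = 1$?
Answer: $24366527$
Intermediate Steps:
$v = 227$
$v + \left(Q - 247\right) \left(-108 - 242\right) 283 = 227 + \left(1 - 247\right) \left(-108 - 242\right) 283 = 227 + \left(-246\right) \left(-350\right) 283 = 227 + 86100 \cdot 283 = 227 + 24366300 = 24366527$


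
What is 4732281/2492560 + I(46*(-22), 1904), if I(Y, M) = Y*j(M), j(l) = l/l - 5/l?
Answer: -42688943163/42373520 ≈ -1007.4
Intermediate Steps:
j(l) = 1 - 5/l
I(Y, M) = Y*(-5 + M)/M (I(Y, M) = Y*((-5 + M)/M) = Y*(-5 + M)/M)
4732281/2492560 + I(46*(-22), 1904) = 4732281/2492560 + (46*(-22))*(-5 + 1904)/1904 = 4732281*(1/2492560) - 1012*1/1904*1899 = 4732281/2492560 - 480447/476 = -42688943163/42373520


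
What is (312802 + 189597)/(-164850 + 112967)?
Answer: -502399/51883 ≈ -9.6833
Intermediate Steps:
(312802 + 189597)/(-164850 + 112967) = 502399/(-51883) = 502399*(-1/51883) = -502399/51883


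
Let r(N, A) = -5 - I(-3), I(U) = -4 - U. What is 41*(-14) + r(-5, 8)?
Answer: -578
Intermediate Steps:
r(N, A) = -4 (r(N, A) = -5 - (-4 - 1*(-3)) = -5 - (-4 + 3) = -5 - 1*(-1) = -5 + 1 = -4)
41*(-14) + r(-5, 8) = 41*(-14) - 4 = -574 - 4 = -578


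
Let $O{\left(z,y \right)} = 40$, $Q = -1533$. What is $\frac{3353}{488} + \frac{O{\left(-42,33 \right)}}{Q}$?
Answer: $\frac{5120629}{748104} \approx 6.8448$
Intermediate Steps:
$\frac{3353}{488} + \frac{O{\left(-42,33 \right)}}{Q} = \frac{3353}{488} + \frac{40}{-1533} = 3353 \cdot \frac{1}{488} + 40 \left(- \frac{1}{1533}\right) = \frac{3353}{488} - \frac{40}{1533} = \frac{5120629}{748104}$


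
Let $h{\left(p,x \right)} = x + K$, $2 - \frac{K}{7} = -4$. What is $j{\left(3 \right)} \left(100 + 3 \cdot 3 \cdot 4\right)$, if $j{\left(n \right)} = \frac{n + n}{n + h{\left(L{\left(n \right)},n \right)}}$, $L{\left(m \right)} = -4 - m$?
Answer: $17$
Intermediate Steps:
$K = 42$ ($K = 14 - -28 = 14 + 28 = 42$)
$h{\left(p,x \right)} = 42 + x$ ($h{\left(p,x \right)} = x + 42 = 42 + x$)
$j{\left(n \right)} = \frac{2 n}{42 + 2 n}$ ($j{\left(n \right)} = \frac{n + n}{n + \left(42 + n\right)} = \frac{2 n}{42 + 2 n}$)
$j{\left(3 \right)} \left(100 + 3 \cdot 3 \cdot 4\right) = \frac{3}{21 + 3} \left(100 + 3 \cdot 3 \cdot 4\right) = \frac{3}{24} \left(100 + 9 \cdot 4\right) = 3 \cdot \frac{1}{24} \left(100 + 36\right) = \frac{1}{8} \cdot 136 = 17$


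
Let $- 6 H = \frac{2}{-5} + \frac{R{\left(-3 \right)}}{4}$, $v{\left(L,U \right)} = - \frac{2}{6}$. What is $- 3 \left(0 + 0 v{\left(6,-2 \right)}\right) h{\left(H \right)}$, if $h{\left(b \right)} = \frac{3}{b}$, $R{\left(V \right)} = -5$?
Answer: $0$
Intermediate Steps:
$v{\left(L,U \right)} = - \frac{1}{3}$ ($v{\left(L,U \right)} = \left(-2\right) \frac{1}{6} = - \frac{1}{3}$)
$H = \frac{11}{40}$ ($H = - \frac{\frac{2}{-5} - \frac{5}{4}}{6} = - \frac{2 \left(- \frac{1}{5}\right) - \frac{5}{4}}{6} = - \frac{- \frac{2}{5} - \frac{5}{4}}{6} = \left(- \frac{1}{6}\right) \left(- \frac{33}{20}\right) = \frac{11}{40} \approx 0.275$)
$- 3 \left(0 + 0 v{\left(6,-2 \right)}\right) h{\left(H \right)} = - 3 \left(0 + 0 \left(- \frac{1}{3}\right)\right) \frac{3}{\frac{11}{40}} = - 3 \left(0 + 0\right) 3 \cdot \frac{40}{11} = \left(-3\right) 0 \cdot \frac{120}{11} = 0 \cdot \frac{120}{11} = 0$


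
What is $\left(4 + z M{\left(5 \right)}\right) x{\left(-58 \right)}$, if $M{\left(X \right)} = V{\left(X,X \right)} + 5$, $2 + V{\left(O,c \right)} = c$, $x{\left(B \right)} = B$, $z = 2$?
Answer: $-1160$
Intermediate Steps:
$V{\left(O,c \right)} = -2 + c$
$M{\left(X \right)} = 3 + X$ ($M{\left(X \right)} = \left(-2 + X\right) + 5 = 3 + X$)
$\left(4 + z M{\left(5 \right)}\right) x{\left(-58 \right)} = \left(4 + 2 \left(3 + 5\right)\right) \left(-58\right) = \left(4 + 2 \cdot 8\right) \left(-58\right) = \left(4 + 16\right) \left(-58\right) = 20 \left(-58\right) = -1160$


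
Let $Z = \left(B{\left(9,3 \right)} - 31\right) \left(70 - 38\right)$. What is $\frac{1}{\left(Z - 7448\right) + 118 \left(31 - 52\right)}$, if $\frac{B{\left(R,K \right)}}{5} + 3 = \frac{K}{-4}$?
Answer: $- \frac{1}{11518} \approx -8.6821 \cdot 10^{-5}$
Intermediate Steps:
$B{\left(R,K \right)} = -15 - \frac{5 K}{4}$ ($B{\left(R,K \right)} = -15 + 5 \frac{K}{-4} = -15 + 5 K \left(- \frac{1}{4}\right) = -15 + 5 \left(- \frac{K}{4}\right) = -15 - \frac{5 K}{4}$)
$Z = -1592$ ($Z = \left(\left(-15 - \frac{15}{4}\right) - 31\right) \left(70 - 38\right) = \left(\left(-15 - \frac{15}{4}\right) - 31\right) 32 = \left(- \frac{75}{4} - 31\right) 32 = \left(- \frac{199}{4}\right) 32 = -1592$)
$\frac{1}{\left(Z - 7448\right) + 118 \left(31 - 52\right)} = \frac{1}{\left(-1592 - 7448\right) + 118 \left(31 - 52\right)} = \frac{1}{\left(-1592 - 7448\right) + 118 \left(-21\right)} = \frac{1}{-9040 - 2478} = \frac{1}{-11518} = - \frac{1}{11518}$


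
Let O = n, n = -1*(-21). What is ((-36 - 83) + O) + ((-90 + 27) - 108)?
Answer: -269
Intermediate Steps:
n = 21
O = 21
((-36 - 83) + O) + ((-90 + 27) - 108) = ((-36 - 83) + 21) + ((-90 + 27) - 108) = (-119 + 21) + (-63 - 108) = -98 - 171 = -269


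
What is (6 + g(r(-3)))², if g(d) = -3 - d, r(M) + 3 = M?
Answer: 81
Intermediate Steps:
r(M) = -3 + M
(6 + g(r(-3)))² = (6 + (-3 - (-3 - 3)))² = (6 + (-3 - 1*(-6)))² = (6 + (-3 + 6))² = (6 + 3)² = 9² = 81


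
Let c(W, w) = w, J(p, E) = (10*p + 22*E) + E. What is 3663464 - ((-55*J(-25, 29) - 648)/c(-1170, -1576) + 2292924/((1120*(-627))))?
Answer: 10558472512171/2882110 ≈ 3.6635e+6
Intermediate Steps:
J(p, E) = 10*p + 23*E
3663464 - ((-55*J(-25, 29) - 648)/c(-1170, -1576) + 2292924/((1120*(-627)))) = 3663464 - ((-55*(10*(-25) + 23*29) - 648)/(-1576) + 2292924/((1120*(-627)))) = 3663464 - ((-55*(-250 + 667) - 648)*(-1/1576) + 2292924/(-702240)) = 3663464 - ((-55*417 - 648)*(-1/1576) + 2292924*(-1/702240)) = 3663464 - ((-22935 - 648)*(-1/1576) - 191077/58520) = 3663464 - (-23583*(-1/1576) - 191077/58520) = 3663464 - (23583/1576 - 191077/58520) = 3663464 - 1*33716869/2882110 = 3663464 - 33716869/2882110 = 10558472512171/2882110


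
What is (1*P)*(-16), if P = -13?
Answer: 208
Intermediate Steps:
(1*P)*(-16) = (1*(-13))*(-16) = -13*(-16) = 208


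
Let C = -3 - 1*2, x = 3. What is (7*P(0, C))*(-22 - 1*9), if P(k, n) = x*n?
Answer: 3255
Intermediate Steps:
C = -5 (C = -3 - 2 = -5)
P(k, n) = 3*n
(7*P(0, C))*(-22 - 1*9) = (7*(3*(-5)))*(-22 - 1*9) = (7*(-15))*(-22 - 9) = -105*(-31) = 3255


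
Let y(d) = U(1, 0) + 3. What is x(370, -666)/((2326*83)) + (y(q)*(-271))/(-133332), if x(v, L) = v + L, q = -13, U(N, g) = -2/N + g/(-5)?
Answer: 23713/47492268 ≈ 0.00049930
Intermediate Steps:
U(N, g) = -2/N - g/5 (U(N, g) = -2/N + g*(-⅕) = -2/N - g/5)
y(d) = 1 (y(d) = (-2/1 - ⅕*0) + 3 = (-2*1 + 0) + 3 = (-2 + 0) + 3 = -2 + 3 = 1)
x(v, L) = L + v
x(370, -666)/((2326*83)) + (y(q)*(-271))/(-133332) = (-666 + 370)/((2326*83)) + (1*(-271))/(-133332) = -296/193058 - 271*(-1/133332) = -296*1/193058 + 1/492 = -148/96529 + 1/492 = 23713/47492268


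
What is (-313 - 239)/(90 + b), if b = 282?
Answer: -46/31 ≈ -1.4839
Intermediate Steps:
(-313 - 239)/(90 + b) = (-313 - 239)/(90 + 282) = -552/372 = -552*1/372 = -46/31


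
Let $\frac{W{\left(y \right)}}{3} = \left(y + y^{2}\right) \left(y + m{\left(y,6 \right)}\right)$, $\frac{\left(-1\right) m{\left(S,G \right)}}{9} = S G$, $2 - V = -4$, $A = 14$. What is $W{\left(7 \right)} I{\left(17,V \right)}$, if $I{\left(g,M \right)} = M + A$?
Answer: $-1246560$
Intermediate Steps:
$V = 6$ ($V = 2 - -4 = 2 + 4 = 6$)
$m{\left(S,G \right)} = - 9 G S$ ($m{\left(S,G \right)} = - 9 S G = - 9 G S$)
$I{\left(g,M \right)} = 14 + M$ ($I{\left(g,M \right)} = M + 14 = 14 + M$)
$W{\left(y \right)} = - 159 y \left(y + y^{2}\right)$ ($W{\left(y \right)} = 3 \left(y + y^{2}\right) \left(y - 54 y\right) = 3 \left(y + y^{2}\right) \left(- 53 y\right) = 3 \left(- 53 y \left(y + y^{2}\right)\right) = - 159 y \left(y + y^{2}\right)$)
$W{\left(7 \right)} I{\left(17,V \right)} = - 159 \cdot 7^{2} \left(1 + 7\right) \left(14 + 6\right) = \left(-159\right) 49 \cdot 8 \cdot 20 = \left(-62328\right) 20 = -1246560$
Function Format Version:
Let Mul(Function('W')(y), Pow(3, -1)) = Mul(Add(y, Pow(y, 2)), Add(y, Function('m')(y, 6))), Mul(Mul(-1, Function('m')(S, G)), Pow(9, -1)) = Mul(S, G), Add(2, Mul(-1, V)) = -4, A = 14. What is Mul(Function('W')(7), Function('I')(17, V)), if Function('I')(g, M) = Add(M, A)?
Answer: -1246560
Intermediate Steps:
V = 6 (V = Add(2, Mul(-1, -4)) = Add(2, 4) = 6)
Function('m')(S, G) = Mul(-9, G, S) (Function('m')(S, G) = Mul(-9, Mul(S, G)) = Mul(-9, Mul(G, S)) = Mul(-9, G, S))
Function('I')(g, M) = Add(14, M) (Function('I')(g, M) = Add(M, 14) = Add(14, M))
Function('W')(y) = Mul(-159, y, Add(y, Pow(y, 2))) (Function('W')(y) = Mul(3, Mul(Add(y, Pow(y, 2)), Add(y, Mul(-9, 6, y)))) = Mul(3, Mul(Add(y, Pow(y, 2)), Add(y, Mul(-54, y)))) = Mul(3, Mul(Add(y, Pow(y, 2)), Mul(-53, y))) = Mul(3, Mul(-53, y, Add(y, Pow(y, 2)))) = Mul(-159, y, Add(y, Pow(y, 2))))
Mul(Function('W')(7), Function('I')(17, V)) = Mul(Mul(-159, Pow(7, 2), Add(1, 7)), Add(14, 6)) = Mul(Mul(-159, 49, 8), 20) = Mul(-62328, 20) = -1246560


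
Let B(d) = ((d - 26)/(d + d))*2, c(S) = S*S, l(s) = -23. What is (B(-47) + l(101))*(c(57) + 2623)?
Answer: -5918976/47 ≈ -1.2594e+5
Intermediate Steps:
c(S) = S²
B(d) = (-26 + d)/d (B(d) = ((-26 + d)/((2*d)))*2 = ((-26 + d)*(1/(2*d)))*2 = ((-26 + d)/(2*d))*2 = (-26 + d)/d)
(B(-47) + l(101))*(c(57) + 2623) = ((-26 - 47)/(-47) - 23)*(57² + 2623) = (-1/47*(-73) - 23)*(3249 + 2623) = (73/47 - 23)*5872 = -1008/47*5872 = -5918976/47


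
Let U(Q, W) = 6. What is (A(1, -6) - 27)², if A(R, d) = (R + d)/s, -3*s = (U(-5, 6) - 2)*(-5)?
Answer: 12321/16 ≈ 770.06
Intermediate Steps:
s = 20/3 (s = -(6 - 2)*(-5)/3 = -4*(-5)/3 = -⅓*(-20) = 20/3 ≈ 6.6667)
A(R, d) = 3*R/20 + 3*d/20 (A(R, d) = (R + d)/(20/3) = (R + d)*(3/20) = 3*R/20 + 3*d/20)
(A(1, -6) - 27)² = (((3/20)*1 + (3/20)*(-6)) - 27)² = ((3/20 - 9/10) - 27)² = (-¾ - 27)² = (-111/4)² = 12321/16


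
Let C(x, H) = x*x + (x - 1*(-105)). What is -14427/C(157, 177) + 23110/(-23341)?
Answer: -912433817/581447651 ≈ -1.5692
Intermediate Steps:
C(x, H) = 105 + x + x² (C(x, H) = x² + (x + 105) = x² + (105 + x) = 105 + x + x²)
-14427/C(157, 177) + 23110/(-23341) = -14427/(105 + 157 + 157²) + 23110/(-23341) = -14427/(105 + 157 + 24649) + 23110*(-1/23341) = -14427/24911 - 23110/23341 = -912433817/581447651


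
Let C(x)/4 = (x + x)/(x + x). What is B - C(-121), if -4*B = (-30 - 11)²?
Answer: -1697/4 ≈ -424.25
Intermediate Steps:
C(x) = 4 (C(x) = 4*((x + x)/(x + x)) = 4*((2*x)/((2*x))) = 4*((2*x)*(1/(2*x))) = 4*1 = 4)
B = -1681/4 (B = -(-30 - 11)²/4 = -¼*(-41)² = -¼*1681 = -1681/4 ≈ -420.25)
B - C(-121) = -1681/4 - 1*4 = -1681/4 - 4 = -1697/4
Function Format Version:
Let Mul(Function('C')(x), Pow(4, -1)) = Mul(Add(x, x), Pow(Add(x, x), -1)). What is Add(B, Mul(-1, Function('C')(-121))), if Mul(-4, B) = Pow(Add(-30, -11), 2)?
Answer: Rational(-1697, 4) ≈ -424.25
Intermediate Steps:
Function('C')(x) = 4 (Function('C')(x) = Mul(4, Mul(Add(x, x), Pow(Add(x, x), -1))) = Mul(4, Mul(Mul(2, x), Pow(Mul(2, x), -1))) = Mul(4, Mul(Mul(2, x), Mul(Rational(1, 2), Pow(x, -1)))) = Mul(4, 1) = 4)
B = Rational(-1681, 4) (B = Mul(Rational(-1, 4), Pow(Add(-30, -11), 2)) = Mul(Rational(-1, 4), Pow(-41, 2)) = Mul(Rational(-1, 4), 1681) = Rational(-1681, 4) ≈ -420.25)
Add(B, Mul(-1, Function('C')(-121))) = Add(Rational(-1681, 4), Mul(-1, 4)) = Add(Rational(-1681, 4), -4) = Rational(-1697, 4)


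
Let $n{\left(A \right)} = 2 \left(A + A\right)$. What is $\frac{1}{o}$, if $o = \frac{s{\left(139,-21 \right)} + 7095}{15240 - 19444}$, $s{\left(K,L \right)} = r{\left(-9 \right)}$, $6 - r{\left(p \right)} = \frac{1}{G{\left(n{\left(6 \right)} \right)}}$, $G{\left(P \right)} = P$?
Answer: $- \frac{100896}{170423} \approx -0.59203$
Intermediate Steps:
$n{\left(A \right)} = 4 A$ ($n{\left(A \right)} = 2 \cdot 2 A = 4 A$)
$r{\left(p \right)} = \frac{143}{24}$ ($r{\left(p \right)} = 6 - \frac{1}{4 \cdot 6} = 6 - \frac{1}{24} = \frac{143}{24}$)
$s{\left(K,L \right)} = \frac{143}{24}$
$o = - \frac{170423}{100896}$ ($o = \frac{\frac{143}{24} + 7095}{15240 - 19444} = \frac{170423}{24 \left(-4204\right)} = \frac{170423}{24} \left(- \frac{1}{4204}\right) = - \frac{170423}{100896} \approx -1.6891$)
$\frac{1}{o} = \frac{1}{- \frac{170423}{100896}} = - \frac{100896}{170423}$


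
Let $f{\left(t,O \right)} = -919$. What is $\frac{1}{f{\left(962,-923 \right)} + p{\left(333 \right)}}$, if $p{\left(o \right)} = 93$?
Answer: $- \frac{1}{826} \approx -0.0012107$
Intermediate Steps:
$\frac{1}{f{\left(962,-923 \right)} + p{\left(333 \right)}} = \frac{1}{-919 + 93} = \frac{1}{-826} = - \frac{1}{826}$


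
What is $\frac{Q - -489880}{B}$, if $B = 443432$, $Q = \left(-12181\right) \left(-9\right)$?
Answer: $\frac{599509}{443432} \approx 1.352$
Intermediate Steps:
$Q = 109629$
$\frac{Q - -489880}{B} = \frac{109629 - -489880}{443432} = \left(109629 + 489880\right) \frac{1}{443432} = 599509 \cdot \frac{1}{443432} = \frac{599509}{443432}$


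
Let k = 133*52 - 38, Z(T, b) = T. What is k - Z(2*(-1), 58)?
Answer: 6880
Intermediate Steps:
k = 6878 (k = 6916 - 38 = 6878)
k - Z(2*(-1), 58) = 6878 - 2*(-1) = 6878 - 1*(-2) = 6878 + 2 = 6880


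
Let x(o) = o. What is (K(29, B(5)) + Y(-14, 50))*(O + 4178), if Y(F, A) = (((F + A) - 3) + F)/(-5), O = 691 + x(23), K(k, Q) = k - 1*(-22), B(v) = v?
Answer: 1154512/5 ≈ 2.3090e+5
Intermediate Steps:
K(k, Q) = 22 + k (K(k, Q) = k + 22 = 22 + k)
O = 714 (O = 691 + 23 = 714)
Y(F, A) = ⅗ - 2*F/5 - A/5 (Y(F, A) = (((A + F) - 3) + F)*(-⅕) = ((-3 + A + F) + F)*(-⅕) = (-3 + A + 2*F)*(-⅕) = ⅗ - 2*F/5 - A/5)
(K(29, B(5)) + Y(-14, 50))*(O + 4178) = ((22 + 29) + (⅗ - ⅖*(-14) - ⅕*50))*(714 + 4178) = (51 + (⅗ + 28/5 - 10))*4892 = (51 - 19/5)*4892 = (236/5)*4892 = 1154512/5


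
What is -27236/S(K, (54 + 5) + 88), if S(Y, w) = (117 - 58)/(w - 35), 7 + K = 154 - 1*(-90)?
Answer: -3050432/59 ≈ -51702.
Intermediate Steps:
K = 237 (K = -7 + (154 - 1*(-90)) = -7 + (154 + 90) = -7 + 244 = 237)
S(Y, w) = 59/(-35 + w)
-27236/S(K, (54 + 5) + 88) = -(1443508/59 + 27236*(54 + 5)/59) = -27236/(59/(-35 + (59 + 88))) = -27236/(59/(-35 + 147)) = -27236/(59/112) = -27236/(59*(1/112)) = -27236/59/112 = -27236*112/59 = -3050432/59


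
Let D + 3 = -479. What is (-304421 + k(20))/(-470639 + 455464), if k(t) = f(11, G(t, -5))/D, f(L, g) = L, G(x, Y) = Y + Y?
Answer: 146730933/7314350 ≈ 20.061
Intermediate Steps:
G(x, Y) = 2*Y
D = -482 (D = -3 - 479 = -482)
k(t) = -11/482 (k(t) = 11/(-482) = 11*(-1/482) = -11/482)
(-304421 + k(20))/(-470639 + 455464) = (-304421 - 11/482)/(-470639 + 455464) = -146730933/482/(-15175) = -146730933/482*(-1/15175) = 146730933/7314350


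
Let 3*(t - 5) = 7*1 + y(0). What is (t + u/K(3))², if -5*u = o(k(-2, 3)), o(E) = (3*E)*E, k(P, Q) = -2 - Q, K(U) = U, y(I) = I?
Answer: 49/9 ≈ 5.4444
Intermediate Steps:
o(E) = 3*E²
t = 22/3 (t = 5 + (7*1 + 0)/3 = 5 + (7 + 0)/3 = 5 + (⅓)*7 = 5 + 7/3 = 22/3 ≈ 7.3333)
u = -15 (u = -3*(-2 - 1*3)²/5 = -3*(-2 - 3)²/5 = -3*(-5)²/5 = -3*25/5 = -⅕*75 = -15)
(t + u/K(3))² = (22/3 - 15/3)² = (22/3 - 15*⅓)² = (22/3 - 5)² = (7/3)² = 49/9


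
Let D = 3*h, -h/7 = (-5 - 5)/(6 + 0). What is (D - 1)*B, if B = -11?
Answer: -374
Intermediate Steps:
h = 35/3 (h = -7*(-5 - 5)/(6 + 0) = -(-70)/6 = -7*(-5/3) = 35/3 ≈ 11.667)
D = 35 (D = 3*(35/3) = 35)
(D - 1)*B = (35 - 1)*(-11) = 34*(-11) = -374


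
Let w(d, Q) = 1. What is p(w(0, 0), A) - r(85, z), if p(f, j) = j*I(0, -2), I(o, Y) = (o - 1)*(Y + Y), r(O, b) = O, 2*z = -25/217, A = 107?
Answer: 343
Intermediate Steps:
z = -25/434 (z = (-25/217)/2 = (-25*1/217)/2 = (1/2)*(-25/217) = -25/434 ≈ -0.057604)
I(o, Y) = 2*Y*(-1 + o) (I(o, Y) = (-1 + o)*(2*Y) = 2*Y*(-1 + o))
p(f, j) = 4*j (p(f, j) = j*(2*(-2)*(-1 + 0)) = j*(2*(-2)*(-1)) = j*4 = 4*j)
p(w(0, 0), A) - r(85, z) = 4*107 - 1*85 = 428 - 85 = 343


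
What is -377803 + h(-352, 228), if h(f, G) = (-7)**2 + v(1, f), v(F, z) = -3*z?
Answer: -376698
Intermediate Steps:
h(f, G) = 49 - 3*f (h(f, G) = (-7)**2 - 3*f = 49 - 3*f)
-377803 + h(-352, 228) = -377803 + (49 - 3*(-352)) = -377803 + (49 + 1056) = -377803 + 1105 = -376698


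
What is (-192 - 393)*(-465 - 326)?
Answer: 462735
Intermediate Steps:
(-192 - 393)*(-465 - 326) = -585*(-791) = 462735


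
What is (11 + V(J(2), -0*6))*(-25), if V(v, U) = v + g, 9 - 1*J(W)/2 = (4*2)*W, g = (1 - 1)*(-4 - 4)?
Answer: 75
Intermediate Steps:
g = 0 (g = 0*(-8) = 0)
J(W) = 18 - 16*W (J(W) = 18 - 2*4*2*W = 18 - 16*W)
V(v, U) = v (V(v, U) = v + 0 = v)
(11 + V(J(2), -0*6))*(-25) = (11 + (18 - 16*2))*(-25) = (11 + (18 - 32))*(-25) = (11 - 14)*(-25) = -3*(-25) = 75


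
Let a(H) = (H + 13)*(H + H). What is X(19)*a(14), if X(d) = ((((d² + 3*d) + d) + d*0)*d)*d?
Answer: 119264292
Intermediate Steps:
a(H) = 2*H*(13 + H) (a(H) = (13 + H)*(2*H) = 2*H*(13 + H))
X(d) = d²*(d² + 4*d) (X(d) = (((d² + 4*d) + 0)*d)*d = ((d² + 4*d)*d)*d = (d*(d² + 4*d))*d = d²*(d² + 4*d))
X(19)*a(14) = (19³*(4 + 19))*(2*14*(13 + 14)) = (6859*23)*(2*14*27) = 157757*756 = 119264292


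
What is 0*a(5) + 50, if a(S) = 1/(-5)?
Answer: 50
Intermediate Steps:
a(S) = -1/5
0*a(5) + 50 = 0*(-1/5) + 50 = 0 + 50 = 50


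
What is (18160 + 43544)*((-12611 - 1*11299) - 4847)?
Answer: -1774421928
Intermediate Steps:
(18160 + 43544)*((-12611 - 1*11299) - 4847) = 61704*((-12611 - 11299) - 4847) = 61704*(-23910 - 4847) = 61704*(-28757) = -1774421928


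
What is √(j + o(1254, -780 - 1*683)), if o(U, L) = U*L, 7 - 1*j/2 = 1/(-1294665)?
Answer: I*√3075058366305848970/1294665 ≈ 1354.5*I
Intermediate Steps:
j = 18125312/1294665 (j = 14 - 2/(-1294665) = 14 - 2*(-1/1294665) = 14 + 2/1294665 = 18125312/1294665 ≈ 14.000)
o(U, L) = L*U
√(j + o(1254, -780 - 1*683)) = √(18125312/1294665 + (-780 - 1*683)*1254) = √(18125312/1294665 + (-780 - 683)*1254) = √(18125312/1294665 - 1463*1254) = √(18125312/1294665 - 1834602) = √(-2375176873018/1294665) = I*√3075058366305848970/1294665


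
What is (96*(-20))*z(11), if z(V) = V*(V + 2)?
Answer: -274560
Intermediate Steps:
z(V) = V*(2 + V)
(96*(-20))*z(11) = (96*(-20))*(11*(2 + 11)) = -21120*13 = -1920*143 = -274560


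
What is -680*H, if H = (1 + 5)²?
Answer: -24480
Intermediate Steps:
H = 36 (H = 6² = 36)
-680*H = -680*36 = -24480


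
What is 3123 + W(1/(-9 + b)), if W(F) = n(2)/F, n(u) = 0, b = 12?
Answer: 3123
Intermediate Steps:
W(F) = 0 (W(F) = 0/F = 0)
3123 + W(1/(-9 + b)) = 3123 + 0 = 3123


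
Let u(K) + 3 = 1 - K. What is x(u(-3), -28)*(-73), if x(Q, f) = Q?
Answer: -73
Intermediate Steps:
u(K) = -2 - K (u(K) = -3 + (1 - K) = -2 - K)
x(u(-3), -28)*(-73) = (-2 - 1*(-3))*(-73) = (-2 + 3)*(-73) = 1*(-73) = -73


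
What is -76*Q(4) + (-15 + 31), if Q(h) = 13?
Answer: -972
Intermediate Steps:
-76*Q(4) + (-15 + 31) = -76*13 + (-15 + 31) = -988 + 16 = -972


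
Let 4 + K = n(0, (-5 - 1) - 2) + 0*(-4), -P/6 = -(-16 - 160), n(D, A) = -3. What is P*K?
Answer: 7392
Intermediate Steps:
P = -1056 (P = -(-6)*(-16 - 160) = -(-6)*(-176) = -6*176 = -1056)
K = -7 (K = -4 + (-3 + 0*(-4)) = -4 + (-3 + 0) = -4 - 3 = -7)
P*K = -1056*(-7) = 7392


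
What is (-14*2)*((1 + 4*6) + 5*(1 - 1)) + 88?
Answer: -612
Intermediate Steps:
(-14*2)*((1 + 4*6) + 5*(1 - 1)) + 88 = -28*((1 + 24) + 5*0) + 88 = -28*(25 + 0) + 88 = -28*25 + 88 = -700 + 88 = -612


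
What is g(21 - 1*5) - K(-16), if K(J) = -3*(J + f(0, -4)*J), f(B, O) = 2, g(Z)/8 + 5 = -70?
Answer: -744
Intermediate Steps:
g(Z) = -600 (g(Z) = -40 + 8*(-70) = -40 - 560 = -600)
K(J) = -9*J (K(J) = -3*(J + 2*J) = -9*J)
g(21 - 1*5) - K(-16) = -600 - (-9)*(-16) = -600 - 1*144 = -600 - 144 = -744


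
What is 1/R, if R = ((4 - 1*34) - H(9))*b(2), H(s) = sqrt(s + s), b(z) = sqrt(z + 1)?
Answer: -5*sqrt(3)/441 + sqrt(6)/882 ≈ -0.016861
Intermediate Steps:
b(z) = sqrt(1 + z)
H(s) = sqrt(2)*sqrt(s) (H(s) = sqrt(2*s) = sqrt(2)*sqrt(s))
R = sqrt(3)*(-30 - 3*sqrt(2)) (R = ((4 - 1*34) - sqrt(2)*sqrt(9))*sqrt(1 + 2) = ((4 - 34) - sqrt(2)*3)*sqrt(3) = (-30 - 3*sqrt(2))*sqrt(3) = sqrt(3)*(-30 - 3*sqrt(2)) ≈ -59.310)
1/R = 1/(3*sqrt(3)*(-10 - sqrt(2))) = sqrt(3)/(9*(-10 - sqrt(2)))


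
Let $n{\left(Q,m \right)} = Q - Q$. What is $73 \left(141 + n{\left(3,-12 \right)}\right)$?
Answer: $10293$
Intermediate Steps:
$n{\left(Q,m \right)} = 0$
$73 \left(141 + n{\left(3,-12 \right)}\right) = 73 \left(141 + 0\right) = 73 \cdot 141 = 10293$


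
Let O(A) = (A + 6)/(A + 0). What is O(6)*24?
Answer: 48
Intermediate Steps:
O(A) = (6 + A)/A
O(6)*24 = ((6 + 6)/6)*24 = ((⅙)*12)*24 = 2*24 = 48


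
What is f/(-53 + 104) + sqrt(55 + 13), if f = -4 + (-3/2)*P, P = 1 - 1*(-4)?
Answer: -23/102 + 2*sqrt(17) ≈ 8.0207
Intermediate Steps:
P = 5 (P = 1 + 4 = 5)
f = -23/2 (f = -4 - 3/2*5 = -4 - 15/2 = -23/2 ≈ -11.500)
f/(-53 + 104) + sqrt(55 + 13) = -23/(2*(-53 + 104)) + sqrt(55 + 13) = -23/2/51 + sqrt(68) = -23/2*1/51 + 2*sqrt(17) = -23/102 + 2*sqrt(17)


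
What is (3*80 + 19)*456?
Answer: 118104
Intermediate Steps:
(3*80 + 19)*456 = (240 + 19)*456 = 259*456 = 118104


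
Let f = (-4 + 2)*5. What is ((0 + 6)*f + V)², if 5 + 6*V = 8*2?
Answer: 121801/36 ≈ 3383.4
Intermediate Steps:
f = -10 (f = -2*5 = -10)
V = 11/6 (V = -⅚ + (8*2)/6 = -⅚ + (⅙)*16 = -⅚ + 8/3 = 11/6 ≈ 1.8333)
((0 + 6)*f + V)² = ((0 + 6)*(-10) + 11/6)² = (6*(-10) + 11/6)² = (-60 + 11/6)² = (-349/6)² = 121801/36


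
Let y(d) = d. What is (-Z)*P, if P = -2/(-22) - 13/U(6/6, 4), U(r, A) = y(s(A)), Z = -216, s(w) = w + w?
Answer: -3645/11 ≈ -331.36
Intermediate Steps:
s(w) = 2*w
U(r, A) = 2*A
P = -135/88 (P = -2/(-22) - 13/(2*4) = -2*(-1/22) - 13/8 = 1/11 - 13*⅛ = 1/11 - 13/8 = -135/88 ≈ -1.5341)
(-Z)*P = -1*(-216)*(-135/88) = 216*(-135/88) = -3645/11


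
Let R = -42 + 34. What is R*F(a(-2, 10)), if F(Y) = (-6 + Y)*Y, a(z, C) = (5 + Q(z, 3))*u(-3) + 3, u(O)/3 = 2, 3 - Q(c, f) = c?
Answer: -28728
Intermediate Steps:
Q(c, f) = 3 - c
u(O) = 6 (u(O) = 3*2 = 6)
a(z, C) = 51 - 6*z (a(z, C) = (5 + (3 - z))*6 + 3 = (8 - z)*6 + 3 = (48 - 6*z) + 3 = 51 - 6*z)
F(Y) = Y*(-6 + Y)
R = -8
R*F(a(-2, 10)) = -8*(51 - 6*(-2))*(-6 + (51 - 6*(-2))) = -8*(51 + 12)*(-6 + (51 + 12)) = -504*(-6 + 63) = -504*57 = -8*3591 = -28728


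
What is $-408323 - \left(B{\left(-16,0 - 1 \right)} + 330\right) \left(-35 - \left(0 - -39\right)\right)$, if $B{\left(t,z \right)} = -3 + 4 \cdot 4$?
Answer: $-382941$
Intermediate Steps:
$B{\left(t,z \right)} = 13$ ($B{\left(t,z \right)} = -3 + 16 = 13$)
$-408323 - \left(B{\left(-16,0 - 1 \right)} + 330\right) \left(-35 - \left(0 - -39\right)\right) = -408323 - \left(13 + 330\right) \left(-35 - \left(0 - -39\right)\right) = -408323 - 343 \left(-35 - \left(0 + 39\right)\right) = -408323 - 343 \left(-35 - 39\right) = -408323 - 343 \left(-74\right) = -408323 - -25382 = -408323 + 25382 = -382941$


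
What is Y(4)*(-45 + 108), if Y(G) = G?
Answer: 252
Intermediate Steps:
Y(4)*(-45 + 108) = 4*(-45 + 108) = 4*63 = 252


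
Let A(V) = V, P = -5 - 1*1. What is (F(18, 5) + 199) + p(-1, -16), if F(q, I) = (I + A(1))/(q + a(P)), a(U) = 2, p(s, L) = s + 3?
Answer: 2013/10 ≈ 201.30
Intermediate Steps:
p(s, L) = 3 + s
P = -6 (P = -5 - 1 = -6)
F(q, I) = (1 + I)/(2 + q) (F(q, I) = (I + 1)/(q + 2) = (1 + I)/(2 + q))
(F(18, 5) + 199) + p(-1, -16) = ((1 + 5)/(2 + 18) + 199) + (3 - 1) = (6/20 + 199) + 2 = ((1/20)*6 + 199) + 2 = (3/10 + 199) + 2 = 1993/10 + 2 = 2013/10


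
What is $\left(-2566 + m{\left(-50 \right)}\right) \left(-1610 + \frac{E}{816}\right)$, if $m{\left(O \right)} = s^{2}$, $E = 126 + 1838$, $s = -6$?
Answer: $\frac{414855485}{102} \approx 4.0672 \cdot 10^{6}$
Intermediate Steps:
$E = 1964$
$m{\left(O \right)} = 36$ ($m{\left(O \right)} = \left(-6\right)^{2} = 36$)
$\left(-2566 + m{\left(-50 \right)}\right) \left(-1610 + \frac{E}{816}\right) = \left(-2566 + 36\right) \left(-1610 + \frac{1964}{816}\right) = - 2530 \left(-1610 + 1964 \cdot \frac{1}{816}\right) = - 2530 \left(-1610 + \frac{491}{204}\right) = \left(-2530\right) \left(- \frac{327949}{204}\right) = \frac{414855485}{102}$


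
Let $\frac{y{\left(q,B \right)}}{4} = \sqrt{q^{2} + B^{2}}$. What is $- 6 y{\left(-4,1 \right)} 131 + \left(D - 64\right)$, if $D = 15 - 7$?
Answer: $-56 - 3144 \sqrt{17} \approx -13019.0$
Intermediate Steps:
$D = 8$ ($D = 15 - 7 = 8$)
$y{\left(q,B \right)} = 4 \sqrt{B^{2} + q^{2}}$ ($y{\left(q,B \right)} = 4 \sqrt{q^{2} + B^{2}} = 4 \sqrt{B^{2} + q^{2}}$)
$- 6 y{\left(-4,1 \right)} 131 + \left(D - 64\right) = - 6 \cdot 4 \sqrt{1^{2} + \left(-4\right)^{2}} \cdot 131 + \left(8 - 64\right) = - 6 \cdot 4 \sqrt{1 + 16} \cdot 131 + \left(8 - 64\right) = - 6 \cdot 4 \sqrt{17} \cdot 131 - 56 = - 24 \sqrt{17} \cdot 131 - 56 = - 3144 \sqrt{17} - 56 = -56 - 3144 \sqrt{17}$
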